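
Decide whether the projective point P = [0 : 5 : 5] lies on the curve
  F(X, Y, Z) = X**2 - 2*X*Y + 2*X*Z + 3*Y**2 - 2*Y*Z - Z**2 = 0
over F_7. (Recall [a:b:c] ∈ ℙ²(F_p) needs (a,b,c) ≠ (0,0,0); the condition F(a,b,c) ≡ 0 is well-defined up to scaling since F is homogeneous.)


F(0,5,5) ≡ 0 (mod 7); P is on the curve.

Evaluate F(0, 5, 5) term-by-term (mod 7).
  X**2 ↦ 1·0·1·1 = 0
  -2*X*Y ↦ -2·0·5·1 = 0
  2*X*Z ↦ 2·0·1·5 = 0
  3*Y**2 ↦ 3·1·25·1 = 75
  -2*Y*Z ↦ -2·1·5·5 = -50
  -Z**2 ↦ -1·1·1·25 = -25
Sum: F(0, 5, 5) = (0) + (0) + (0) + (75) + (-50) + (-25) = 0.
Reducing mod 7: 0 ≡ 0 (mod 7).
Since F(a, b, c) ≡ 0 (mod 7), P lies on the curve.


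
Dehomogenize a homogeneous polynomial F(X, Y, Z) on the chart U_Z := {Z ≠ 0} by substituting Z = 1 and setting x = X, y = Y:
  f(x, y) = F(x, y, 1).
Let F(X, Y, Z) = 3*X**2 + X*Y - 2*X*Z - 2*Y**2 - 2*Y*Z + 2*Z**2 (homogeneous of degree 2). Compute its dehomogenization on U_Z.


f(x, y) = 3*x**2 + x*y - 2*x - 2*y**2 - 2*y + 2

On U_Z we set Z = 1. Each monomial c·X^i·Y^j·Z^k in F becomes c·x^i·y^j·1^k = c·x^i·y^j.
Substituting Z = 1: F(X, Y, 1) = 3*x**2 + x*y - 2*x - 2*y**2 - 2*y + 2.
Note: deg(f) ≤ deg(F) = 2; strict inequality happens when F is divisible by Z (lost terms).


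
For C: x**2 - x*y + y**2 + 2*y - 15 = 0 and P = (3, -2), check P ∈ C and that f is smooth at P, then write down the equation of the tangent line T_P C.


Tangent line at P: 8*x - 5*y - 34 = 0.

Step 1: f(3, -2) = 0, so P lies on C.
Step 2: partial derivatives
  f_x(x, y) = 2*x - y, f_y(x, y) = -x + 2*y + 2.
  f_x(P) = 8, f_y(P) = -5 (gradient nonzero, so P is smooth).
Step 3: tangent line at P: 8·(x − 3) + -5·(y − -2) = 0.
Expanding: 8*x - 5*y - 34 = 0.


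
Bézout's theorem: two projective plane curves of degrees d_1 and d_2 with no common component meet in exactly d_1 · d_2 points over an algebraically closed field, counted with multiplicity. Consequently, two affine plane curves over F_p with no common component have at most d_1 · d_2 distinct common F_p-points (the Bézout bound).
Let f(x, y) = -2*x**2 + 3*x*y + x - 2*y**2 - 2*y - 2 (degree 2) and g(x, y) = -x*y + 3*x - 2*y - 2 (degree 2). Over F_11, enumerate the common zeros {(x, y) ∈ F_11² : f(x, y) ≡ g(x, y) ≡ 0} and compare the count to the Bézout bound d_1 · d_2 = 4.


Common zeros: {(6, 2)}; count = 1; Bézout bound = 4.

deg(f) = 2, deg(g) = 2, so Bézout bound = 4.
Scan x ∈ F_11. For each x, list the y ∈ F_11 with f(x, y) ≡ 0 and those with g(x, y) ≡ 0 (mod 11); the common zeros in that column are the intersection.
  x = 0: f ≡ 0 at y ∈ ∅; g ≡ 0 at y ∈ {10}; common: ∅.
  x = 1: f ≡ 0 at y ∈ ∅; g ≡ 0 at y ∈ {4}; common: ∅.
  x = 2: f ≡ 0 at y ∈ ∅; g ≡ 0 at y ∈ {1}; common: ∅.
  x = 3: f ≡ 0 at y ∈ {2, 7}; g ≡ 0 at y ∈ {8}; common: ∅.
  x = 4: f ≡ 0 at y ∈ {1, 4}; g ≡ 0 at y ∈ {9}; common: ∅.
  x = 5: f ≡ 0 at y ∈ ∅; g ≡ 0 at y ∈ {5}; common: ∅.
  x = 6: f ≡ 0 at y ∈ {2, 6}; g ≡ 0 at y ∈ {2}; common: {2}.
  x = 7: f ≡ 0 at y ∈ ∅; g ≡ 0 at y ∈ {7}; common: ∅.
  x = 8: f ≡ 0 at y ∈ {4, 7}; g ≡ 0 at y ∈ {0}; common: ∅.
  x = 9: f ≡ 0 at y ∈ {1, 6}; g ≡ 0 at y ∈ ∅; common: ∅.
  x = 10: f ≡ 0 at y ∈ ∅; g ≡ 0 at y ∈ {6}; common: ∅.
Collecting: common zeros = {(6, 2)}, so the count is 1.
Comparison with the Bézout bound: 1 ≤ 4 = deg(f)·deg(g), as expected for curves with no common component (the affine F_11-count falls short of the bound because intersections may lie at infinity, over extension fields, or carry multiplicity).


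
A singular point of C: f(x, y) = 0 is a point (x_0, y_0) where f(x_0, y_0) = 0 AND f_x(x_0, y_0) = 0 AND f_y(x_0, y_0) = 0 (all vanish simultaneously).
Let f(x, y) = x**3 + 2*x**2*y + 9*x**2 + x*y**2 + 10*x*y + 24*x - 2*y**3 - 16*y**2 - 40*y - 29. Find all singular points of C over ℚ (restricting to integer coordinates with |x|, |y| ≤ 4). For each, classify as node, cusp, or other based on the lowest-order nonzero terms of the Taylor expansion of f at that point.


Singular points: {(-1, -3)}; classification: cusp.

Compute partial derivatives:
  f_x = 3*x**2 + 4*x*y + 18*x + y**2 + 10*y + 24.
  f_y = 2*x**2 + 2*x*y + 10*x - 6*y**2 - 32*y - 40.
Scan x_0 ∈ {−4, ..., 4}. For each x_0, f_y(x_0, y) is a polynomial in y; find its integer roots y ∈ {−4, ..., 4}, then test f_x and f at those candidates.
  x = -4: f_y(-4, y) = -6*y**2 - 40*y - 48; no integer root y with |y| ≤ 4.
  x = -3: f_y(-3, y) = -6*y**2 - 38*y - 52; vanishes at y ∈ {-2}. (-3, -2): f_x = 5 ≠ 0.
  x = -2: f_y(-2, y) = -6*y**2 - 36*y - 52; no integer root y with |y| ≤ 4.
  x = -1: f_y(-1, y) = -6*y**2 - 34*y - 48; vanishes at y ∈ {-3}. (-1, -3): f_x = 0, f = 0 — SINGULAR.
  x = 0: f_y(0, y) = -6*y**2 - 32*y - 40; vanishes at y ∈ {-2}. (0, -2): f_x = 8 ≠ 0.
  x = 1: f_y(1, y) = -6*y**2 - 30*y - 28; no integer root y with |y| ≤ 4.
  x = 2: f_y(2, y) = -6*y**2 - 28*y - 12; no integer root y with |y| ≤ 4.
  x = 3: f_y(3, y) = -6*y**2 - 26*y + 8; no integer root y with |y| ≤ 4.
  x = 4: f_y(4, y) = -6*y**2 - 24*y + 32; no integer root y with |y| ≤ 4.
Only singular point on the grid: (-1, -3).
Classify: substitute x = -1 + u, y = -3 + v and expand: f = u**3 + 2*u**2*v + u*v**2 - 2*v**3 + v**2.
No constant or linear terms (consistent with a singular point). Quadratic part: v**2. Cubic part: u**3 + 2*u**2*v + u*v**2 - 2*v**3.
The quadratic part v**2 is a perfect square, so there is a single (double) tangent line v = 0, i.e. y = -3. Restricting the cubic part to that line (v = 0) leaves u**3 ≠ 0, so f is not divisible by v and the branch is v² ≈ -u**3 to lowest order — this is a cusp.
Classification: cusp.


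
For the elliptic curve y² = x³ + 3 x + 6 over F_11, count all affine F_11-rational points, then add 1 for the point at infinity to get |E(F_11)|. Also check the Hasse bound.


Affine points = {(2, 3), (2, 8), (3, 3), (3, 8), (4, 4), (4, 7), (5, 5), (5, 6), (6, 3), (6, 8), (8, 5), (8, 6), (9, 5), (9, 6)}; affine count = 14; |E(F_11)| = 15.

Discriminant check: Δ ∝ 4a³ + 27b² = 4·3³ + 27·6² = 4·27 + 27·36 ≡ 2 (mod 11). Nonzero ⇒ E is nonsingular.
For each x ∈ F_11, compute rhs = x³ + 3·x + 6 mod 11, then count y ∈ F_11 with y² ≡ rhs.
  x = 0: rhs = 6, matching y values: none (0 points).
  x = 1: rhs = 10, matching y values: none (0 points).
  x = 2: rhs = 9, matching y values: 3, 8 (2 points).
  x = 3: rhs = 9, matching y values: 3, 8 (2 points).
  x = 4: rhs = 5, matching y values: 4, 7 (2 points).
  x = 5: rhs = 3, matching y values: 5, 6 (2 points).
  x = 6: rhs = 9, matching y values: 3, 8 (2 points).
  x = 7: rhs = 7, matching y values: none (0 points).
  x = 8: rhs = 3, matching y values: 5, 6 (2 points).
  x = 9: rhs = 3, matching y values: 5, 6 (2 points).
  x = 10: rhs = 2, matching y values: none (0 points).
Total affine count: 14.
Full point count |E(F_11)| = 14 + 1 = 15.
Hasse bound: |15 − (11+1)| = |3| = 3 ≤ 2√11 ≈ 6.6332 ✓.


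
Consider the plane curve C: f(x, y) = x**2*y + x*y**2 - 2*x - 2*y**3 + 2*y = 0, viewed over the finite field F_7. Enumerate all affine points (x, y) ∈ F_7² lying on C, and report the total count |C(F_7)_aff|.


Affine F_7-points: {(0, 0), (0, 1), (0, 6), (1, 1), (2, 2), (3, 3), (3, 4), (3, 5), (4, 2), (4, 3), (4, 4), (5, 5), (6, 6)}; count = 13.

For each of the 49 pairs (x, y) ∈ F_7², evaluate f(x, y) mod 7. Record the zeros.
  x = 0: [0↦0, 1↦0, 2↦2, 3↦1, 4↦6, 5↦5, 6↦0]  zeros at y ∈ {0, 1, 6}
  x = 1: [0↦5, 1↦0, 2↦6, 3↦4, 4↦3, 5↦5, 6↦5]  zeros at y ∈ {1}
  x = 2: [0↦3, 1↦2, 2↦0, 3↦6, 4↦1, 5↦1, 6↦1]  zeros at y ∈ {2}
  x = 3: [0↦1, 1↦6, 2↦5, 3↦0, 4↦0, 5↦0, 6↦2]  zeros at y ∈ {3, 4, 5}
  x = 4: [0↦6, 1↦5, 2↦0, 3↦0, 4↦0, 5↦2, 6↦1]  zeros at y ∈ {2, 3, 4}
  x = 5: [0↦4, 1↦6, 2↦6, 3↦6, 4↦1, 5↦0, 6↦5]  zeros at y ∈ {5}
  x = 6: [0↦2, 1↦2, 2↦2, 3↦4, 4↦3, 5↦1, 6↦0]  zeros at y ∈ {6}
Collecting zeros: affine points = {(0, 0), (0, 1), (0, 6), (1, 1), (2, 2), (3, 3), (3, 4), (3, 5), (4, 2), (4, 3), (4, 4), (5, 5), (6, 6)}.
Total count |C(F_7)_aff| = 13.


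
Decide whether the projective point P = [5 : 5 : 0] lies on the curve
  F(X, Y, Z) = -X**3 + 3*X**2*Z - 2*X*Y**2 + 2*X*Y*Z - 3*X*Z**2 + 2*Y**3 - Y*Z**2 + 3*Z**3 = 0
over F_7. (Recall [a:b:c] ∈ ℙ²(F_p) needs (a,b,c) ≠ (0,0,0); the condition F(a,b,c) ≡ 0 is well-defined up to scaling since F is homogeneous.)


F(5,5,0) ≡ 1 (mod 7); P is NOT on the curve.

Evaluate F(5, 5, 0) term-by-term (mod 7).
  -X**3 ↦ -1·125·1·1 = -125
  3*X**2*Z ↦ 3·25·1·0 = 0
  -2*X*Y**2 ↦ -2·5·25·1 = -250
  2*X*Y*Z ↦ 2·5·5·0 = 0
  -3*X*Z**2 ↦ -3·5·1·0 = 0
  2*Y**3 ↦ 2·1·125·1 = 250
  -Y*Z**2 ↦ -1·1·5·0 = 0
  3*Z**3 ↦ 3·1·1·0 = 0
Sum: F(5, 5, 0) = (-125) + (0) + (-250) + (0) + (0) + (250) + (0) + (0) = -125.
Reducing mod 7: -125 ≡ 1 (mod 7).
Since F(a, b, c) ≡ 1 ≠ 0 (mod 7), P does NOT lie on the curve.


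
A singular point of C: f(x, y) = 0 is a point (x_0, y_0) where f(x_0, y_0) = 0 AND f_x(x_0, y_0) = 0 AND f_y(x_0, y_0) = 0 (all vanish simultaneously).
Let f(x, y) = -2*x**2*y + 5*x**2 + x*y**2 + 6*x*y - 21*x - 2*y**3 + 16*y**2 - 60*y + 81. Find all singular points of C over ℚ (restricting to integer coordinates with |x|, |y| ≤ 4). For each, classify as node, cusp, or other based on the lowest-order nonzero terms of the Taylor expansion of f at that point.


Singular points: {(3, 3)}; classification: node.

Compute partial derivatives:
  f_x = -4*x*y + 10*x + y**2 + 6*y - 21.
  f_y = -2*x**2 + 2*x*y + 6*x - 6*y**2 + 32*y - 60.
Scan x_0 ∈ {−4, ..., 4}. For each x_0, f_y(x_0, y) is a polynomial in y; find its integer roots y ∈ {−4, ..., 4}, then test f_x and f at those candidates.
  x = -4: f_y(-4, y) = -6*y**2 + 24*y - 116; no integer root y with |y| ≤ 4.
  x = -3: f_y(-3, y) = -6*y**2 + 26*y - 96; no integer root y with |y| ≤ 4.
  x = -2: f_y(-2, y) = -6*y**2 + 28*y - 80; no integer root y with |y| ≤ 4.
  x = -1: f_y(-1, y) = -6*y**2 + 30*y - 68; no integer root y with |y| ≤ 4.
  x = 0: f_y(0, y) = -6*y**2 + 32*y - 60; no integer root y with |y| ≤ 4.
  x = 1: f_y(1, y) = -6*y**2 + 34*y - 56; no integer root y with |y| ≤ 4.
  x = 2: f_y(2, y) = -6*y**2 + 36*y - 56; no integer root y with |y| ≤ 4.
  x = 3: f_y(3, y) = -6*y**2 + 38*y - 60; vanishes at y ∈ {3}. (3, 3): f_x = 0, f = 0 — SINGULAR.
  x = 4: f_y(4, y) = -6*y**2 + 40*y - 68; no integer root y with |y| ≤ 4.
Only singular point on the grid: (3, 3).
Classify: substitute x = 3 + u, y = 3 + v and expand: f = -2*u**2*v - u**2 + u*v**2 - 2*v**3 + v**2.
No constant or linear terms (consistent with a singular point). Quadratic part: -u**2 + v**2. Cubic part: -2*u**2*v + u*v**2 - 2*v**3.
The quadratic part v**2 - u**2 = (v − u)(v + u) splits into two distinct linear factors, so there are two distinct tangent lines y − 3 = ±(x − 3) — this is a node (ordinary double point).
Classification: node.


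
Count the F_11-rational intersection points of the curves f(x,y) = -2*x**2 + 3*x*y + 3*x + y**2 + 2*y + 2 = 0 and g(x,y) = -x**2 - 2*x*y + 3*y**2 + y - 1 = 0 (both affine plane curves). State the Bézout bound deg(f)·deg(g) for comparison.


Common zeros: {(4, 3), (6, 4)}; count = 2; Bézout bound = 4.

deg(f) = 2, deg(g) = 2, so Bézout bound = 4.
Scan x ∈ F_11. For each x, list the y ∈ F_11 with f(x, y) ≡ 0 and those with g(x, y) ≡ 0 (mod 11); the common zeros in that column are the intersection.
  x = 0: f ≡ 0 at y ∈ ∅; g ≡ 0 at y ∈ ∅; common: ∅.
  x = 1: f ≡ 0 at y ∈ ∅; g ≡ 0 at y ∈ {1, 3}; common: ∅.
  x = 2: f ≡ 0 at y ∈ {0, 3}; g ≡ 0 at y ∈ {5, 7}; common: ∅.
  x = 3: f ≡ 0 at y ∈ ∅; g ≡ 0 at y ∈ ∅; common: ∅.
  x = 4: f ≡ 0 at y ∈ {3, 5}; g ≡ 0 at y ∈ {3}; common: {3}.
  x = 5: f ≡ 0 at y ∈ {0, 5}; g ≡ 0 at y ∈ ∅; common: ∅.
  x = 6: f ≡ 0 at y ∈ {4, 9}; g ≡ 0 at y ∈ {4, 7}; common: {4}.
  x = 7: f ≡ 0 at y ∈ {4, 6}; g ≡ 0 at y ∈ ∅; common: ∅.
  x = 8: f ≡ 0 at y ∈ ∅; g ≡ 0 at y ∈ {1, 4}; common: ∅.
  x = 9: f ≡ 0 at y ∈ {6, 9}; g ≡ 0 at y ∈ ∅; common: ∅.
  x = 10: f ≡ 0 at y ∈ ∅; g ≡ 0 at y ∈ {5}; common: ∅.
Collecting: common zeros = {(4, 3), (6, 4)}, so the count is 2.
Comparison with the Bézout bound: 2 ≤ 4 = deg(f)·deg(g), as expected for curves with no common component (the affine F_11-count falls short of the bound because intersections may lie at infinity, over extension fields, or carry multiplicity).


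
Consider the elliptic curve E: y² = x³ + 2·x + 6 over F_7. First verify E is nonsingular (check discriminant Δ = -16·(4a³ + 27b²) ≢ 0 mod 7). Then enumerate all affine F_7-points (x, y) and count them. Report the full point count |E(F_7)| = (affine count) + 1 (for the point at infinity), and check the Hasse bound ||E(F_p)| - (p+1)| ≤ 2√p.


Affine points = {(1, 3), (1, 4), (2, 2), (2, 5), (3, 2), (3, 5), (4, 1), (4, 6), (5, 1), (5, 6)}; affine count = 10; |E(F_7)| = 11.

Discriminant check: Δ ∝ 4a³ + 27b² = 4·2³ + 27·6² = 4·8 + 27·36 ≡ 3 (mod 7). Nonzero ⇒ E is nonsingular.
For each x ∈ F_7, compute rhs = x³ + 2·x + 6 mod 7, then count y ∈ F_7 with y² ≡ rhs.
  x = 0: rhs = 6, matching y values: none (0 points).
  x = 1: rhs = 2, matching y values: 3, 4 (2 points).
  x = 2: rhs = 4, matching y values: 2, 5 (2 points).
  x = 3: rhs = 4, matching y values: 2, 5 (2 points).
  x = 4: rhs = 1, matching y values: 1, 6 (2 points).
  x = 5: rhs = 1, matching y values: 1, 6 (2 points).
  x = 6: rhs = 3, matching y values: none (0 points).
Total affine count: 10.
Full point count |E(F_7)| = 10 + 1 = 11.
Hasse bound: |11 − (7+1)| = |3| = 3 ≤ 2√7 ≈ 5.2915 ✓.


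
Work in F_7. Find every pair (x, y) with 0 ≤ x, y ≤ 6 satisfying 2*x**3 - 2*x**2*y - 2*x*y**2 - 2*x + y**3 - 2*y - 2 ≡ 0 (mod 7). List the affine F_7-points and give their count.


Affine F_7-points: {(1, 1), (1, 4), (3, 1), (4, 1), (5, 0), (5, 5)}; count = 6.

For each of the 49 pairs (x, y) ∈ F_7², evaluate f(x, y) mod 7. Record the zeros.
  x = 0: [0↦5, 1↦4, 2↦2, 3↦5, 4↦5, 5↦1, 6↦6]  zeros at y ∈ ∅
  x = 1: [0↦5, 1↦0, 2↦4, 3↦2, 4↦0, 5↦4, 6↦6]  zeros at y ∈ {1, 4}
  x = 2: [0↦3, 1↦4, 2↦3, 3↦6, 4↦5, 5↦6, 6↦1]  zeros at y ∈ ∅
  x = 3: [0↦4, 1↦0, 2↦4, 3↦1, 4↦4, 5↦5, 6↦3]  zeros at y ∈ {1}
  x = 4: [0↦6, 1↦0, 2↦5, 3↦6, 4↦2, 5↦6, 6↦3]  zeros at y ∈ {1}
  x = 5: [0↦0, 1↦2, 2↦4, 3↦5, 4↦4, 5↦0, 6↦6]  zeros at y ∈ {0, 5}
  x = 6: [0↦5, 1↦4, 2↦6, 3↦3, 4↦1, 5↦6, 6↦3]  zeros at y ∈ ∅
Collecting zeros: affine points = {(1, 1), (1, 4), (3, 1), (4, 1), (5, 0), (5, 5)}.
Total count |C(F_7)_aff| = 6.


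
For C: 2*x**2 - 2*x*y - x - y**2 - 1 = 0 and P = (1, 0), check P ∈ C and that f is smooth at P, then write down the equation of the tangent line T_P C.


Tangent line at P: 3*x - 2*y - 3 = 0.

Step 1: f(1, 0) = 0, so P lies on C.
Step 2: partial derivatives
  f_x(x, y) = 4*x - 2*y - 1, f_y(x, y) = -2*x - 2*y.
  f_x(P) = 3, f_y(P) = -2 (gradient nonzero, so P is smooth).
Step 3: tangent line at P: 3·(x − 1) + -2·(y − 0) = 0.
Expanding: 3*x - 2*y - 3 = 0.


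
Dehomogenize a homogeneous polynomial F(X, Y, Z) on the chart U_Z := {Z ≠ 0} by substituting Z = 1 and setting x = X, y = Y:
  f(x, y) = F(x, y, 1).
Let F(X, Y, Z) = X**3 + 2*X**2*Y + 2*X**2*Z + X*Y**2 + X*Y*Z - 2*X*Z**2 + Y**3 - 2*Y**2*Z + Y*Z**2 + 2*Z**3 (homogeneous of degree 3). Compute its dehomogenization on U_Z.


f(x, y) = x**3 + 2*x**2*y + 2*x**2 + x*y**2 + x*y - 2*x + y**3 - 2*y**2 + y + 2

On U_Z we set Z = 1. Each monomial c·X^i·Y^j·Z^k in F becomes c·x^i·y^j·1^k = c·x^i·y^j.
Substituting Z = 1: F(X, Y, 1) = x**3 + 2*x**2*y + 2*x**2 + x*y**2 + x*y - 2*x + y**3 - 2*y**2 + y + 2.
Note: deg(f) ≤ deg(F) = 3; strict inequality happens when F is divisible by Z (lost terms).


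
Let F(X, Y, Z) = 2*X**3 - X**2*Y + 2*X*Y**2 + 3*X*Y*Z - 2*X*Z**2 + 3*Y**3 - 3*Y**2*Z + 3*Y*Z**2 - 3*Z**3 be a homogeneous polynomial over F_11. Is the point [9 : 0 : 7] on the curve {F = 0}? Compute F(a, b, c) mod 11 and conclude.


F(9,0,7) ≡ 9 (mod 11); P is NOT on the curve.

Evaluate F(9, 0, 7) term-by-term (mod 11).
  2*X**3 ↦ 2·729·1·1 = 1458
  -X**2*Y ↦ -1·81·0·1 = 0
  2*X*Y**2 ↦ 2·9·0·1 = 0
  3*X*Y*Z ↦ 3·9·0·7 = 0
  -2*X*Z**2 ↦ -2·9·1·49 = -882
  3*Y**3 ↦ 3·1·0·1 = 0
  -3*Y**2*Z ↦ -3·1·0·7 = 0
  3*Y*Z**2 ↦ 3·1·0·49 = 0
  -3*Z**3 ↦ -3·1·1·343 = -1029
Sum: F(9, 0, 7) = (1458) + (0) + (0) + (0) + (-882) + (0) + (0) + (0) + (-1029) = -453.
Reducing mod 11: -453 ≡ 9 (mod 11).
Since F(a, b, c) ≡ 9 ≠ 0 (mod 11), P does NOT lie on the curve.


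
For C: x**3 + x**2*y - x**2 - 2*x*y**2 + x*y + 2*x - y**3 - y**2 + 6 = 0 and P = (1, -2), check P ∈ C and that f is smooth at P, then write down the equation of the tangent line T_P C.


Tangent line at P: -11*x + 2*y + 15 = 0.

Step 1: f(1, -2) = 0, so P lies on C.
Step 2: partial derivatives
  f_x(x, y) = 3*x**2 + 2*x*y - 2*x - 2*y**2 + y + 2, f_y(x, y) = x**2 - 4*x*y + x - 3*y**2 - 2*y.
  f_x(P) = -11, f_y(P) = 2 (gradient nonzero, so P is smooth).
Step 3: tangent line at P: -11·(x − 1) + 2·(y − -2) = 0.
Expanding: -11*x + 2*y + 15 = 0.


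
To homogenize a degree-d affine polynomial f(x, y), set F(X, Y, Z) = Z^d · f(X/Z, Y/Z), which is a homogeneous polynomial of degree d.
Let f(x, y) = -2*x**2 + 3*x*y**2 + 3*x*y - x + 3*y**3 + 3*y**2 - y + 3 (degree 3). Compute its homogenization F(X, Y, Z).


F(X, Y, Z) = -2*X**2*Z + 3*X*Y**2 + 3*X*Y*Z - X*Z**2 + 3*Y**3 + 3*Y**2*Z - Y*Z**2 + 3*Z**3

deg(f) = 3.
Substitute x = X/Z, y = Y/Z into f, then multiply by Z^3.
  monomial -2·x^2·y^0 ↦ -2·X^2·Y^0·Z^1.
  monomial 3·x^1·y^2 ↦ 3·X^1·Y^2·Z^0.
  monomial 3·x^1·y^1 ↦ 3·X^1·Y^1·Z^1.
  monomial -1·x^1·y^0 ↦ -1·X^1·Y^0·Z^2.
  monomial 3·x^0·y^3 ↦ 3·X^0·Y^3·Z^0.
  monomial 3·x^0·y^2 ↦ 3·X^0·Y^2·Z^1.
  monomial -1·x^0·y^1 ↦ -1·X^0·Y^1·Z^2.
  monomial 3·x^0·y^0 ↦ 3·X^0·Y^0·Z^3.
Collecting: F(X, Y, Z) = -2*X**2*Z + 3*X*Y**2 + 3*X*Y*Z - X*Z**2 + 3*Y**3 + 3*Y**2*Z - Y*Z**2 + 3*Z**3.


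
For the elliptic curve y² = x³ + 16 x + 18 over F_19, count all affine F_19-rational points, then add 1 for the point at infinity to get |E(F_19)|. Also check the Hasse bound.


Affine points = {(1, 4), (1, 15), (2, 1), (2, 18), (3, 6), (3, 13), (6, 8), (6, 11), (7, 6), (7, 13), (9, 6), (9, 13), (10, 0), (11, 9), (11, 10), (12, 0), (15, 2), (15, 17), (16, 0), (17, 4), (17, 15), (18, 1), (18, 18)}; affine count = 23; |E(F_19)| = 24.

Discriminant check: Δ ∝ 4a³ + 27b² = 4·16³ + 27·18² = 4·4096 + 27·324 ≡ 14 (mod 19). Nonzero ⇒ E is nonsingular.
For each x ∈ F_19, compute rhs = x³ + 16·x + 18 mod 19, then count y ∈ F_19 with y² ≡ rhs.
  x = 0: rhs = 18, matching y values: none (0 points).
  x = 1: rhs = 16, matching y values: 4, 15 (2 points).
  x = 2: rhs = 1, matching y values: 1, 18 (2 points).
  x = 3: rhs = 17, matching y values: 6, 13 (2 points).
  x = 4: rhs = 13, matching y values: none (0 points).
  x = 5: rhs = 14, matching y values: none (0 points).
  x = 6: rhs = 7, matching y values: 8, 11 (2 points).
  x = 7: rhs = 17, matching y values: 6, 13 (2 points).
  x = 8: rhs = 12, matching y values: none (0 points).
  x = 9: rhs = 17, matching y values: 6, 13 (2 points).
  x = 10: rhs = 0, matching y values: 0 (1 points).
  x = 11: rhs = 5, matching y values: 9, 10 (2 points).
  x = 12: rhs = 0, matching y values: 0 (1 points).
  x = 13: rhs = 10, matching y values: none (0 points).
  x = 14: rhs = 3, matching y values: none (0 points).
  x = 15: rhs = 4, matching y values: 2, 17 (2 points).
  x = 16: rhs = 0, matching y values: 0 (1 points).
  x = 17: rhs = 16, matching y values: 4, 15 (2 points).
  x = 18: rhs = 1, matching y values: 1, 18 (2 points).
Total affine count: 23.
Full point count |E(F_19)| = 23 + 1 = 24.
Hasse bound: |24 − (19+1)| = |4| = 4 ≤ 2√19 ≈ 8.7178 ✓.


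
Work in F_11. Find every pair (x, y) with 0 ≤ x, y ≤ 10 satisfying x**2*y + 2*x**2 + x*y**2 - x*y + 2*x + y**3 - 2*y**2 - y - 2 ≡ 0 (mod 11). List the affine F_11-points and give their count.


Affine F_11-points: {(0, 8), (1, 6), (2, 9), (3, 0), (3, 2), (3, 8), (6, 6), (7, 0), (7, 2), (7, 4), (9, 4)}; count = 11.

For each of the 121 pairs (x, y) ∈ F_11², evaluate f(x, y) mod 11. Record the zeros.
  x = 0: [0↦9, 1↦7, 2↦7, 3↦4, 4↦4, 5↦2, 6↦4, 7↦5, 8↦0, 9↦6, 10↦7]  zeros at y ∈ {8}
  x = 1: [0↦2, 1↦1, 2↦4, 3↦6, 4↦2, 5↦9, 6↦0, 7↦3, 8↦2, 9↦3, 10↦1]  zeros at y ∈ {6}
  x = 2: [0↦10, 1↦1, 2↦9, 3↦7, 4↦1, 5↦8, 6↦1, 7↦8, 8↦2, 9↦0, 10↦8]  zeros at y ∈ {9}
  x = 3: [0↦0, 1↦7, 2↦0, 3↦7, 4↦1, 5↦10, 6↦7, 7↦9, 8↦0, 9↦8, 10↦6]  zeros at y ∈ {0, 2, 8}
  x = 4: [0↦5, 1↦8, 2↦10, 3↦6, 4↦2, 5↦4, 6↦7, 7↦6, 8↦7, 9↦5, 10↦6]  zeros at y ∈ ∅
  x = 5: [0↦3, 1↦4, 2↦6, 3↦4, 4↦4, 5↦1, 6↦1, 7↦10, 8↦1, 9↦2, 10↦8]  zeros at y ∈ ∅
  x = 6: [0↦5, 1↦6, 2↦10, 3↦1, 4↦7, 5↦1, 6↦0, 7↦10, 8↦4, 9↦10, 10↦1]  zeros at y ∈ {6}
  x = 7: [0↦0, 1↦3, 2↦0, 3↦8, 4↦0, 5↦4, 6↦4, 7↦6, 8↦5, 9↦7, 10↦7]  zeros at y ∈ {0, 2, 4}
  x = 8: [0↦10, 1↦6, 2↦9, 3↦3, 4↦5, 5↦10, 6↦2, 7↦9, 8↦4, 9↦4, 10↦4]  zeros at y ∈ ∅
  x = 9: [0↦2, 1↦4, 2↦4, 3↦8, 4↦0, 5↦8, 6↦5, 7↦8, 8↦1, 9↦1, 10↦3]  zeros at y ∈ {4}
  x = 10: [0↦9, 1↦8, 2↦7, 3↦1, 4↦7, 5↦9, 6↦2, 7↦3, 8↦7, 9↦9, 10↦4]  zeros at y ∈ ∅
Collecting zeros: affine points = {(0, 8), (1, 6), (2, 9), (3, 0), (3, 2), (3, 8), (6, 6), (7, 0), (7, 2), (7, 4), (9, 4)}.
Total count |C(F_11)_aff| = 11.


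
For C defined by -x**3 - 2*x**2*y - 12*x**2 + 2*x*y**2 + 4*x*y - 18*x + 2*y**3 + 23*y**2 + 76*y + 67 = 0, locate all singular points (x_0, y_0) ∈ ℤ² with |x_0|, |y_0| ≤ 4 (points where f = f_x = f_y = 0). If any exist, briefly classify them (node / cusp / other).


Singular points: {(-2, -3)}; classification: cusp.

Compute partial derivatives:
  f_x = -3*x**2 - 4*x*y - 24*x + 2*y**2 + 4*y - 18.
  f_y = -2*x**2 + 4*x*y + 4*x + 6*y**2 + 46*y + 76.
Scan x_0 ∈ {−4, ..., 4}. For each x_0, f_y(x_0, y) is a polynomial in y; find its integer roots y ∈ {−4, ..., 4}, then test f_x and f at those candidates.
  x = -4: f_y(-4, y) = 6*y**2 + 30*y + 28; no integer root y with |y| ≤ 4.
  x = -3: f_y(-3, y) = 6*y**2 + 34*y + 46; no integer root y with |y| ≤ 4.
  x = -2: f_y(-2, y) = 6*y**2 + 38*y + 60; vanishes at y ∈ {-3}. (-2, -3): f_x = 0, f = 0 — SINGULAR.
  x = -1: f_y(-1, y) = 6*y**2 + 42*y + 70; no integer root y with |y| ≤ 4.
  x = 0: f_y(0, y) = 6*y**2 + 46*y + 76; no integer root y with |y| ≤ 4.
  x = 1: f_y(1, y) = 6*y**2 + 50*y + 78; no integer root y with |y| ≤ 4.
  x = 2: f_y(2, y) = 6*y**2 + 54*y + 76; no integer root y with |y| ≤ 4.
  x = 3: f_y(3, y) = 6*y**2 + 58*y + 70; no integer root y with |y| ≤ 4.
  x = 4: f_y(4, y) = 6*y**2 + 62*y + 60; no integer root y with |y| ≤ 4.
Only singular point on the grid: (-2, -3).
Classify: substitute x = -2 + u, y = -3 + v and expand: f = -u**3 - 2*u**2*v + 2*u*v**2 + 2*v**3 + v**2.
No constant or linear terms (consistent with a singular point). Quadratic part: v**2. Cubic part: -u**3 - 2*u**2*v + 2*u*v**2 + 2*v**3.
The quadratic part v**2 is a perfect square, so there is a single (double) tangent line v = 0, i.e. y = -3. Restricting the cubic part to that line (v = 0) leaves -u**3 ≠ 0, so f is not divisible by v and the branch is v² ≈ u**3 to lowest order — this is a cusp.
Classification: cusp.


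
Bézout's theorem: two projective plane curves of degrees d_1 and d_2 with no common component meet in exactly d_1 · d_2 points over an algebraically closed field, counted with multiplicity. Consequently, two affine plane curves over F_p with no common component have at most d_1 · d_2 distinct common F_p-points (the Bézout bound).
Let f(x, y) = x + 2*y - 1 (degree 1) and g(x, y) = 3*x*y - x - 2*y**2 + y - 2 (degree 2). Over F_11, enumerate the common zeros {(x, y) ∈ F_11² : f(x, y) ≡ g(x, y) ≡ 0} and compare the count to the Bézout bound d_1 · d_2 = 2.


Common zeros: ∅; count = 0; Bézout bound = 2.

deg(f) = 1, deg(g) = 2, so Bézout bound = 2.
Scan x ∈ F_11. For each x, list the y ∈ F_11 with f(x, y) ≡ 0 and those with g(x, y) ≡ 0 (mod 11); the common zeros in that column are the intersection.
  x = 0: f ≡ 0 at y ∈ {6}; g ≡ 0 at y ∈ ∅; common: ∅.
  x = 1: f ≡ 0 at y ∈ {0}; g ≡ 0 at y ∈ {5, 8}; common: ∅.
  x = 2: f ≡ 0 at y ∈ {5}; g ≡ 0 at y ∈ ∅; common: ∅.
  x = 3: f ≡ 0 at y ∈ {10}; g ≡ 0 at y ∈ {7, 9}; common: ∅.
  x = 4: f ≡ 0 at y ∈ {4}; g ≡ 0 at y ∈ {6}; common: ∅.
  x = 5: f ≡ 0 at y ∈ {9}; g ≡ 0 at y ∈ ∅; common: ∅.
  x = 6: f ≡ 0 at y ∈ {3}; g ≡ 0 at y ∈ {2}; common: ∅.
  x = 7: f ≡ 0 at y ∈ {8}; g ≡ 0 at y ∈ {1, 10}; common: ∅.
  x = 8: f ≡ 0 at y ∈ {2}; g ≡ 0 at y ∈ ∅; common: ∅.
  x = 9: f ≡ 0 at y ∈ {7}; g ≡ 0 at y ∈ {0, 3}; common: ∅.
  x = 10: f ≡ 0 at y ∈ {1}; g ≡ 0 at y ∈ ∅; common: ∅.
Collecting: common zeros = ∅, so the count is 0.
Comparison with the Bézout bound: 0 ≤ 2 = deg(f)·deg(g), as expected for curves with no common component (the affine F_11-count falls short of the bound because intersections may lie at infinity, over extension fields, or carry multiplicity).


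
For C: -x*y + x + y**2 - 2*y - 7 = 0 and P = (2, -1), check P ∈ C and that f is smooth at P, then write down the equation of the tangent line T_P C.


Tangent line at P: 2*x - 6*y - 10 = 0.

Step 1: f(2, -1) = 0, so P lies on C.
Step 2: partial derivatives
  f_x(x, y) = 1 - y, f_y(x, y) = -x + 2*y - 2.
  f_x(P) = 2, f_y(P) = -6 (gradient nonzero, so P is smooth).
Step 3: tangent line at P: 2·(x − 2) + -6·(y − -1) = 0.
Expanding: 2*x - 6*y - 10 = 0.


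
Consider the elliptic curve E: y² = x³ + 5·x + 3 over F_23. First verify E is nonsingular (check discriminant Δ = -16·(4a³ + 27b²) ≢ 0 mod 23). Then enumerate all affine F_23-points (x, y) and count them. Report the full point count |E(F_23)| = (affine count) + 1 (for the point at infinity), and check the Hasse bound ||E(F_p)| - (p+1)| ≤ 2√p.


Affine points = {(0, 7), (0, 16), (1, 3), (1, 20), (4, 8), (4, 15), (7, 6), (7, 17), (8, 7), (8, 16), (9, 8), (9, 15), (10, 8), (10, 15), (11, 3), (11, 20), (15, 7), (15, 16), (16, 4), (16, 19), (21, 10), (21, 13)}; affine count = 22; |E(F_23)| = 23.

Discriminant check: Δ ∝ 4a³ + 27b² = 4·5³ + 27·3² = 4·125 + 27·9 ≡ 7 (mod 23). Nonzero ⇒ E is nonsingular.
For each x ∈ F_23, compute rhs = x³ + 5·x + 3 mod 23, then count y ∈ F_23 with y² ≡ rhs.
  x = 0: rhs = 3, matching y values: 7, 16 (2 points).
  x = 1: rhs = 9, matching y values: 3, 20 (2 points).
  x = 2: rhs = 21, matching y values: none (0 points).
  x = 3: rhs = 22, matching y values: none (0 points).
  x = 4: rhs = 18, matching y values: 8, 15 (2 points).
  x = 5: rhs = 15, matching y values: none (0 points).
  x = 6: rhs = 19, matching y values: none (0 points).
  x = 7: rhs = 13, matching y values: 6, 17 (2 points).
  x = 8: rhs = 3, matching y values: 7, 16 (2 points).
  x = 9: rhs = 18, matching y values: 8, 15 (2 points).
  x = 10: rhs = 18, matching y values: 8, 15 (2 points).
  x = 11: rhs = 9, matching y values: 3, 20 (2 points).
  x = 12: rhs = 20, matching y values: none (0 points).
  x = 13: rhs = 11, matching y values: none (0 points).
  x = 14: rhs = 11, matching y values: none (0 points).
  x = 15: rhs = 3, matching y values: 7, 16 (2 points).
  x = 16: rhs = 16, matching y values: 4, 19 (2 points).
  x = 17: rhs = 10, matching y values: none (0 points).
  x = 18: rhs = 14, matching y values: none (0 points).
  x = 19: rhs = 11, matching y values: none (0 points).
  x = 20: rhs = 7, matching y values: none (0 points).
  x = 21: rhs = 8, matching y values: 10, 13 (2 points).
  x = 22: rhs = 20, matching y values: none (0 points).
Total affine count: 22.
Full point count |E(F_23)| = 22 + 1 = 23.
Hasse bound: |23 − (23+1)| = |-1| = 1 ≤ 2√23 ≈ 9.5917 ✓.


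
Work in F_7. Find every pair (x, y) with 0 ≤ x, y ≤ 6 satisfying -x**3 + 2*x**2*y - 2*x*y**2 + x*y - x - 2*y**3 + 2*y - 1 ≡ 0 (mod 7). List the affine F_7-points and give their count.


Affine F_7-points: {(0, 3), (2, 5), (3, 3), (4, 5), (5, 6)}; count = 5.

For each of the 49 pairs (x, y) ∈ F_7², evaluate f(x, y) mod 7. Record the zeros.
  x = 0: [0↦6, 1↦6, 2↦1, 3↦0, 4↦5, 5↦4, 6↦6]  zeros at y ∈ {3}
  x = 1: [0↦4, 1↦5, 2↦4, 3↦3, 4↦4, 5↦2, 6↦6]  zeros at y ∈ ∅
  x = 2: [0↦3, 1↦2, 2↦2, 3↦5, 4↦6, 5↦0, 6↦3]  zeros at y ∈ {5}
  x = 3: [0↦4, 1↦5, 2↦3, 3↦0, 4↦5, 5↦6, 6↦5]  zeros at y ∈ {3}
  x = 4: [0↦1, 1↦1, 2↦1, 3↦3, 4↦2, 5↦0, 6↦6]  zeros at y ∈ {5}
  x = 5: [0↦2, 1↦5, 2↦4, 3↦1, 4↦5, 5↦4, 6↦0]  zeros at y ∈ {6}
  x = 6: [0↦1, 1↦4, 2↦6, 3↦2, 4↦1, 5↦5, 6↦2]  zeros at y ∈ ∅
Collecting zeros: affine points = {(0, 3), (2, 5), (3, 3), (4, 5), (5, 6)}.
Total count |C(F_7)_aff| = 5.


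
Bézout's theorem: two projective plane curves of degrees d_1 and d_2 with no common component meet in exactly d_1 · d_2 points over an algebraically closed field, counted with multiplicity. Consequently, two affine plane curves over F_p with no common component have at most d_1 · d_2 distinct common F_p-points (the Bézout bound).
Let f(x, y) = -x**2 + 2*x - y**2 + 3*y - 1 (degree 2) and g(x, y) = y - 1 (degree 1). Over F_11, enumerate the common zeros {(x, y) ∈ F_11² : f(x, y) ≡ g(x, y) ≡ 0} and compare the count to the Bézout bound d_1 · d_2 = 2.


Common zeros: ∅; count = 0; Bézout bound = 2.

deg(f) = 2, deg(g) = 1, so Bézout bound = 2.
Scan x ∈ F_11. For each x, list the y ∈ F_11 with f(x, y) ≡ 0 and those with g(x, y) ≡ 0 (mod 11); the common zeros in that column are the intersection.
  x = 0: f ≡ 0 at y ∈ {5, 9}; g ≡ 0 at y ∈ {1}; common: ∅.
  x = 1: f ≡ 0 at y ∈ {0, 3}; g ≡ 0 at y ∈ {1}; common: ∅.
  x = 2: f ≡ 0 at y ∈ {5, 9}; g ≡ 0 at y ∈ {1}; common: ∅.
  x = 3: f ≡ 0 at y ∈ {6, 8}; g ≡ 0 at y ∈ {1}; common: ∅.
  x = 4: f ≡ 0 at y ∈ ∅; g ≡ 0 at y ∈ {1}; common: ∅.
  x = 5: f ≡ 0 at y ∈ {7}; g ≡ 0 at y ∈ {1}; common: ∅.
  x = 6: f ≡ 0 at y ∈ ∅; g ≡ 0 at y ∈ {1}; common: ∅.
  x = 7: f ≡ 0 at y ∈ ∅; g ≡ 0 at y ∈ {1}; common: ∅.
  x = 8: f ≡ 0 at y ∈ {7}; g ≡ 0 at y ∈ {1}; common: ∅.
  x = 9: f ≡ 0 at y ∈ ∅; g ≡ 0 at y ∈ {1}; common: ∅.
  x = 10: f ≡ 0 at y ∈ {6, 8}; g ≡ 0 at y ∈ {1}; common: ∅.
Collecting: common zeros = ∅, so the count is 0.
Comparison with the Bézout bound: 0 ≤ 2 = deg(f)·deg(g), as expected for curves with no common component (the affine F_11-count falls short of the bound because intersections may lie at infinity, over extension fields, or carry multiplicity).


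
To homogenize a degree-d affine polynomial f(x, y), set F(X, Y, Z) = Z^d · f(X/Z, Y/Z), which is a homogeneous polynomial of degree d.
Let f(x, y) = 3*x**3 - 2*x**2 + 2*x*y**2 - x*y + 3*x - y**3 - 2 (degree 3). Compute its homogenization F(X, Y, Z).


F(X, Y, Z) = 3*X**3 - 2*X**2*Z + 2*X*Y**2 - X*Y*Z + 3*X*Z**2 - Y**3 - 2*Z**3

deg(f) = 3.
Substitute x = X/Z, y = Y/Z into f, then multiply by Z^3.
  monomial 3·x^3·y^0 ↦ 3·X^3·Y^0·Z^0.
  monomial -2·x^2·y^0 ↦ -2·X^2·Y^0·Z^1.
  monomial 2·x^1·y^2 ↦ 2·X^1·Y^2·Z^0.
  monomial -1·x^1·y^1 ↦ -1·X^1·Y^1·Z^1.
  monomial 3·x^1·y^0 ↦ 3·X^1·Y^0·Z^2.
  monomial -1·x^0·y^3 ↦ -1·X^0·Y^3·Z^0.
  monomial -2·x^0·y^0 ↦ -2·X^0·Y^0·Z^3.
Collecting: F(X, Y, Z) = 3*X**3 - 2*X**2*Z + 2*X*Y**2 - X*Y*Z + 3*X*Z**2 - Y**3 - 2*Z**3.


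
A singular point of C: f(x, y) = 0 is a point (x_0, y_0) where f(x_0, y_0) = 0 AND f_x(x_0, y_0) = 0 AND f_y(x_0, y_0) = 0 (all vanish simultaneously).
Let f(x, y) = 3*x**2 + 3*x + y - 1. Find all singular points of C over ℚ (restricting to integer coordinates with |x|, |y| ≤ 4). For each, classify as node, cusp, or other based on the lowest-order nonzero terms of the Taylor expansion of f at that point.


No singular points in the scanned grid; C is smooth there.

Compute partial derivatives:
  f_x = 6*x + 3.
  f_y = 1.
f_y = 1 is a nonzero constant, so f_y never vanishes: no point (x, y) can satisfy f = f_x = f_y = 0. In particular no (x, y) ∈ {−4, ..., 4}² is singular; the curve is smooth.


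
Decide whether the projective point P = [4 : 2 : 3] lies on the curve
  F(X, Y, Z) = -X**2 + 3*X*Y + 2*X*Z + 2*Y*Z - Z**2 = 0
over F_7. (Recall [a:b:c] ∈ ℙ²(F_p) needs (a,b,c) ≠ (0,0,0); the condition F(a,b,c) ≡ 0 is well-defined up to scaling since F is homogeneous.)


F(4,2,3) ≡ 0 (mod 7); P is on the curve.

Evaluate F(4, 2, 3) term-by-term (mod 7).
  -X**2 ↦ -1·16·1·1 = -16
  3*X*Y ↦ 3·4·2·1 = 24
  2*X*Z ↦ 2·4·1·3 = 24
  2*Y*Z ↦ 2·1·2·3 = 12
  -Z**2 ↦ -1·1·1·9 = -9
Sum: F(4, 2, 3) = (-16) + (24) + (24) + (12) + (-9) = 35.
Reducing mod 7: 35 ≡ 0 (mod 7).
Since F(a, b, c) ≡ 0 (mod 7), P lies on the curve.


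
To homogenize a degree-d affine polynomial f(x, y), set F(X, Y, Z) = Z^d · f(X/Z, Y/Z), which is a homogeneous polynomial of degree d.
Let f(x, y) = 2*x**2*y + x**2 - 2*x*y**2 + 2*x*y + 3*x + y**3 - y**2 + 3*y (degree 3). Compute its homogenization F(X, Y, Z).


F(X, Y, Z) = 2*X**2*Y + X**2*Z - 2*X*Y**2 + 2*X*Y*Z + 3*X*Z**2 + Y**3 - Y**2*Z + 3*Y*Z**2

deg(f) = 3.
Substitute x = X/Z, y = Y/Z into f, then multiply by Z^3.
  monomial 2·x^2·y^1 ↦ 2·X^2·Y^1·Z^0.
  monomial 1·x^2·y^0 ↦ 1·X^2·Y^0·Z^1.
  monomial -2·x^1·y^2 ↦ -2·X^1·Y^2·Z^0.
  monomial 2·x^1·y^1 ↦ 2·X^1·Y^1·Z^1.
  monomial 3·x^1·y^0 ↦ 3·X^1·Y^0·Z^2.
  monomial 1·x^0·y^3 ↦ 1·X^0·Y^3·Z^0.
  monomial -1·x^0·y^2 ↦ -1·X^0·Y^2·Z^1.
  monomial 3·x^0·y^1 ↦ 3·X^0·Y^1·Z^2.
Collecting: F(X, Y, Z) = 2*X**2*Y + X**2*Z - 2*X*Y**2 + 2*X*Y*Z + 3*X*Z**2 + Y**3 - Y**2*Z + 3*Y*Z**2.


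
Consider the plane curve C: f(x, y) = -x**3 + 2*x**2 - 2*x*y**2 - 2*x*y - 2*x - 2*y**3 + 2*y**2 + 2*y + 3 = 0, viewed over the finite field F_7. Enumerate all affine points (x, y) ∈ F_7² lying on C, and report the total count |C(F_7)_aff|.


Affine F_7-points: {(1, 1), (1, 2), (1, 4), (2, 1), (4, 6), (6, 1)}; count = 6.

For each of the 49 pairs (x, y) ∈ F_7², evaluate f(x, y) mod 7. Record the zeros.
  x = 0: [0↦3, 1↦5, 2↦6, 3↦1, 4↦6, 5↦2, 6↦5]  zeros at y ∈ ∅
  x = 1: [0↦2, 1↦0, 2↦0, 3↦4, 4↦0, 5↦4, 6↦4]  zeros at y ∈ {1, 2, 4}
  x = 2: [0↦6, 1↦0, 2↦6, 3↦5, 4↦6, 5↦4, 6↦1]  zeros at y ∈ {1}
  x = 3: [0↦2, 1↦6, 2↦4, 3↦5, 4↦4, 5↦3, 6↦4]  zeros at y ∈ ∅
  x = 4: [0↦5, 1↦5, 2↦2, 3↦5, 4↦2, 5↦2, 6↦0]  zeros at y ∈ {6}
  x = 5: [0↦2, 1↦5, 2↦1, 3↦6, 4↦1, 5↦2, 6↦4]  zeros at y ∈ ∅
  x = 6: [0↦1, 1↦0, 2↦2, 3↦2, 4↦2, 5↦4, 6↦3]  zeros at y ∈ {1}
Collecting zeros: affine points = {(1, 1), (1, 2), (1, 4), (2, 1), (4, 6), (6, 1)}.
Total count |C(F_7)_aff| = 6.


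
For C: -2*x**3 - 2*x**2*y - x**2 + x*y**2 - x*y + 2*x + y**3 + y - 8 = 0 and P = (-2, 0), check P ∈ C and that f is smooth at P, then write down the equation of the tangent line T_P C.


Tangent line at P: -18*x - 5*y - 36 = 0.

Step 1: f(-2, 0) = 0, so P lies on C.
Step 2: partial derivatives
  f_x(x, y) = -6*x**2 - 4*x*y - 2*x + y**2 - y + 2, f_y(x, y) = -2*x**2 + 2*x*y - x + 3*y**2 + 1.
  f_x(P) = -18, f_y(P) = -5 (gradient nonzero, so P is smooth).
Step 3: tangent line at P: -18·(x − -2) + -5·(y − 0) = 0.
Expanding: -18*x - 5*y - 36 = 0.


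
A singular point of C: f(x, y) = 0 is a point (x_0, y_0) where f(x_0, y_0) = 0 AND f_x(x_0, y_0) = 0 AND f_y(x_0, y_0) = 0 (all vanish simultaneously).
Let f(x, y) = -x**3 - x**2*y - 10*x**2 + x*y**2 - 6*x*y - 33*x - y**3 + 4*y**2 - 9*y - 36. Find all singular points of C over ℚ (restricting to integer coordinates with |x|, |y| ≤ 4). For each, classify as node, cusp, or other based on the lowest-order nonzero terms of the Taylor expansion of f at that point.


Singular points: {(-3, 0)}; classification: node.

Compute partial derivatives:
  f_x = -3*x**2 - 2*x*y - 20*x + y**2 - 6*y - 33.
  f_y = -x**2 + 2*x*y - 6*x - 3*y**2 + 8*y - 9.
Scan x_0 ∈ {−4, ..., 4}. For each x_0, f_y(x_0, y) is a polynomial in y; find its integer roots y ∈ {−4, ..., 4}, then test f_x and f at those candidates.
  x = -4: f_y(-4, y) = -3*y**2 - 1; no integer root y with |y| ≤ 4.
  x = -3: f_y(-3, y) = -3*y**2 + 2*y; vanishes at y ∈ {0}. (-3, 0): f_x = 0, f = 0 — SINGULAR.
  x = -2: f_y(-2, y) = -3*y**2 + 4*y - 1; vanishes at y ∈ {1}. (-2, 1): f_x = -6 ≠ 0.
  x = -1: f_y(-1, y) = -3*y**2 + 6*y - 4; no integer root y with |y| ≤ 4.
  x = 0: f_y(0, y) = -3*y**2 + 8*y - 9; no integer root y with |y| ≤ 4.
  x = 1: f_y(1, y) = -3*y**2 + 10*y - 16; no integer root y with |y| ≤ 4.
  x = 2: f_y(2, y) = -3*y**2 + 12*y - 25; no integer root y with |y| ≤ 4.
  x = 3: f_y(3, y) = -3*y**2 + 14*y - 36; no integer root y with |y| ≤ 4.
  x = 4: f_y(4, y) = -3*y**2 + 16*y - 49; no integer root y with |y| ≤ 4.
Only singular point on the grid: (-3, 0).
Classify: substitute x = -3 + u, y = 0 + v and expand: f = -u**3 - u**2*v - u**2 + u*v**2 - v**3 + v**2.
No constant or linear terms (consistent with a singular point). Quadratic part: -u**2 + v**2. Cubic part: -u**3 - u**2*v + u*v**2 - v**3.
The quadratic part v**2 - u**2 = (v − u)(v + u) splits into two distinct linear factors, so there are two distinct tangent lines y − 0 = ±(x − -3) — this is a node (ordinary double point).
Classification: node.


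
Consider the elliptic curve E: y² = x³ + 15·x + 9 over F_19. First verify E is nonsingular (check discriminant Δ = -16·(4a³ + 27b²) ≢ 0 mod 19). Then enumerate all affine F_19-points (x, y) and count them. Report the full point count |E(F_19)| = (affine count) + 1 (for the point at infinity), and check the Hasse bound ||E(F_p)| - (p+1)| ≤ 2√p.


Affine points = {(0, 3), (0, 16), (1, 5), (1, 14), (2, 3), (2, 16), (3, 9), (3, 10), (4, 0), (5, 0), (6, 7), (6, 12), (7, 1), (7, 18), (10, 0), (11, 2), (11, 17), (12, 6), (12, 13), (13, 8), (13, 11), (17, 3), (17, 16)}; affine count = 23; |E(F_19)| = 24.

Discriminant check: Δ ∝ 4a³ + 27b² = 4·15³ + 27·9² = 4·3375 + 27·81 ≡ 12 (mod 19). Nonzero ⇒ E is nonsingular.
For each x ∈ F_19, compute rhs = x³ + 15·x + 9 mod 19, then count y ∈ F_19 with y² ≡ rhs.
  x = 0: rhs = 9, matching y values: 3, 16 (2 points).
  x = 1: rhs = 6, matching y values: 5, 14 (2 points).
  x = 2: rhs = 9, matching y values: 3, 16 (2 points).
  x = 3: rhs = 5, matching y values: 9, 10 (2 points).
  x = 4: rhs = 0, matching y values: 0 (1 points).
  x = 5: rhs = 0, matching y values: 0 (1 points).
  x = 6: rhs = 11, matching y values: 7, 12 (2 points).
  x = 7: rhs = 1, matching y values: 1, 18 (2 points).
  x = 8: rhs = 14, matching y values: none (0 points).
  x = 9: rhs = 18, matching y values: none (0 points).
  x = 10: rhs = 0, matching y values: 0 (1 points).
  x = 11: rhs = 4, matching y values: 2, 17 (2 points).
  x = 12: rhs = 17, matching y values: 6, 13 (2 points).
  x = 13: rhs = 7, matching y values: 8, 11 (2 points).
  x = 14: rhs = 18, matching y values: none (0 points).
  x = 15: rhs = 18, matching y values: none (0 points).
  x = 16: rhs = 13, matching y values: none (0 points).
  x = 17: rhs = 9, matching y values: 3, 16 (2 points).
  x = 18: rhs = 12, matching y values: none (0 points).
Total affine count: 23.
Full point count |E(F_19)| = 23 + 1 = 24.
Hasse bound: |24 − (19+1)| = |4| = 4 ≤ 2√19 ≈ 8.7178 ✓.


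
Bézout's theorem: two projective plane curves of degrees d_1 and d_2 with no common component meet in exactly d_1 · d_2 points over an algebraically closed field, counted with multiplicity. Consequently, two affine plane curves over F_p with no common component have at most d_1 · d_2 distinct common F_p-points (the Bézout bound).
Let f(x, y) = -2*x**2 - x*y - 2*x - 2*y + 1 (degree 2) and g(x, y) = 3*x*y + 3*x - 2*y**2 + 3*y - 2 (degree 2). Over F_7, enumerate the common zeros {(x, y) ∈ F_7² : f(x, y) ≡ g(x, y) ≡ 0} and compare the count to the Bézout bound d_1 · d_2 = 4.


Common zeros: {(1, 6), (2, 6), (6, 1)}; count = 3; Bézout bound = 4.

deg(f) = 2, deg(g) = 2, so Bézout bound = 4.
Scan x ∈ F_7. For each x, list the y ∈ F_7 with f(x, y) ≡ 0 and those with g(x, y) ≡ 0 (mod 7); the common zeros in that column are the intersection.
  x = 0: f ≡ 0 at y ∈ {4}; g ≡ 0 at y ∈ {6}; common: ∅.
  x = 1: f ≡ 0 at y ∈ {6}; g ≡ 0 at y ∈ {4, 6}; common: {6}.
  x = 2: f ≡ 0 at y ∈ {6}; g ≡ 0 at y ∈ {2, 6}; common: {6}.
  x = 3: f ≡ 0 at y ∈ {1}; g ≡ 0 at y ∈ {0, 6}; common: ∅.
  x = 4: f ≡ 0 at y ∈ {4}; g ≡ 0 at y ∈ {5, 6}; common: ∅.
  x = 5: f ≡ 0 at y ∈ ∅; g ≡ 0 at y ∈ {3, 6}; common: ∅.
  x = 6: f ≡ 0 at y ∈ {1}; g ≡ 0 at y ∈ {1, 6}; common: {1}.
Collecting: common zeros = {(1, 6), (2, 6), (6, 1)}, so the count is 3.
Comparison with the Bézout bound: 3 ≤ 4 = deg(f)·deg(g), as expected for curves with no common component (the affine F_7-count falls short of the bound because intersections may lie at infinity, over extension fields, or carry multiplicity).
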